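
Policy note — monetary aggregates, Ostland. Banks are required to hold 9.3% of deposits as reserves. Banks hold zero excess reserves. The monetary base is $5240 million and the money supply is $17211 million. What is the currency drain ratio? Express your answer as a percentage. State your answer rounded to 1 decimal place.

30.4%

Using m = M/MB = 17211/5240 ≈ 3.284542. From m = (1 + c)/(c + rr + e), rearranging gives 1 + c = m·(c + rr + e), so c·(1 − m) = m·(rr + e) − 1.
Hence c = [m·(rr + e) − 1]/(1 − m) = [3.284542 × (0.093 + 0) − 1] / (1 − 3.284542) ≈ 0.304016.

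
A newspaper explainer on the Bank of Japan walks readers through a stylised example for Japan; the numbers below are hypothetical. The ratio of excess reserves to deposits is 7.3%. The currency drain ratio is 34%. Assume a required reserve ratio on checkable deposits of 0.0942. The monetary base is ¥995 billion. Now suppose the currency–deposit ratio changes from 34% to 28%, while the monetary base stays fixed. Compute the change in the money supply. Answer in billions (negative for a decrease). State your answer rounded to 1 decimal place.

¥219.2 billion

Initially m₁ = (1 + 0.34) / (0.0942 + 0.073 + 0.34) ≈ 2.64196, so M₁ = 2.64196 × 995 = 2628.7502 billion.
After the change m₂ = (1 + 0.28) / (0.0942 + 0.073 + 0.28) ≈ 2.86225, so M₂ = 2.86225 × 995 ≈ 2847.9387 billion.
ΔM = M₂ − M₁ = 2847.9387 − 2628.7502 = 219.1885 billion.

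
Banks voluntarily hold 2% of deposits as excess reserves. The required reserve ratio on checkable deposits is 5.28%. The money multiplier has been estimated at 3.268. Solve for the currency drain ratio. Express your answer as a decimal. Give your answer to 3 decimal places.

0.336

Using m = 3.268. From m = (1 + c)/(c + rr + e), rearranging gives 1 + c = m·(c + rr + e), so c·(1 − m) = m·(rr + e) − 1.
Hence c = [m·(rr + e) − 1]/(1 − m) = [3.268 × (0.0528 + 0.02) − 1] / (1 − 3.268) ≈ 0.336018.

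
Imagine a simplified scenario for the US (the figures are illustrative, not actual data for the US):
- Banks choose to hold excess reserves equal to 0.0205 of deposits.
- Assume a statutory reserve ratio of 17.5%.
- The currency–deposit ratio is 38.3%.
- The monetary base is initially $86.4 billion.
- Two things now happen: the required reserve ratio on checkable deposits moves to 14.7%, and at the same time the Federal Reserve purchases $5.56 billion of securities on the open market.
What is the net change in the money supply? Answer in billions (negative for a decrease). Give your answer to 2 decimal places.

Before: m₁ = (1 + 0.383) / (0.175 + 0.0205 + 0.383) ≈ 2.39067, MB₁ = 86.4, so M₁ = 2.39067 × 86.4 ≈ 206.5539 billion.
After: m₂ = (1 + 0.383) / (0.147 + 0.0205 + 0.383) ≈ 2.51226, MB₂ = 86.4 + 5.56 = 91.96, so M₂ = 2.51226 × 91.96 ≈ 231.0274 billion.
ΔM = M₂ − M₁ = 231.0274 − 206.5539 = 24.4735 billion.

$24.47 billion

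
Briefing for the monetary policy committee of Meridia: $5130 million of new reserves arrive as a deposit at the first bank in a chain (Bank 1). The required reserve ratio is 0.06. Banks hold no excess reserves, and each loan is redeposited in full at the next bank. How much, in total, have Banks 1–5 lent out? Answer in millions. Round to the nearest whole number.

Bank i lends (1 − rr)^i of the original deposit: Bank 1 lends 5130·0.9400 = 4822.2000, Bank 2 lends 5130·0.9400² = 4532.8680, and so on.
Summing a geometric series: total = 5130·[0.9400·(1 − 0.9400^5) / (1 − 0.9400)] ≈ 21386.1337 million.

$21386 million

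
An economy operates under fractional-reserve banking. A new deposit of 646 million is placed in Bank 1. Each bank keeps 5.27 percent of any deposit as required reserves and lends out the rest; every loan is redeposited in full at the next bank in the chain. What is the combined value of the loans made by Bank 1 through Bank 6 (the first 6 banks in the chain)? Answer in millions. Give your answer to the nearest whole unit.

Bank i lends (1 − rr)^i of the original deposit: Bank 1 lends 646·0.9473 = 611.9558, Bank 2 lends 646·0.9473² ≈ 579.7057, and so on.
Summing a geometric series: total = 646·[0.9473·(1 − 0.9473^6) / (1 − 0.9473)] ≈ 3220.6599 million.

3221 million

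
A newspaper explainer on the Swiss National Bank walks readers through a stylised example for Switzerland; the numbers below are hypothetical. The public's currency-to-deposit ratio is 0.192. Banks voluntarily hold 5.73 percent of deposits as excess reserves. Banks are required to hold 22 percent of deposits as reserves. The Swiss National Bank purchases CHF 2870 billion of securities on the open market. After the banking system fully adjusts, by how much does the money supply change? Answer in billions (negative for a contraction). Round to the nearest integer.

The money multiplier is m = (1 + c) / (rr + e + c) = (1 + 0.192) / (0.22 + 0.0573 + 0.192) ≈ 2.53995.
The purchase adds 2870 billion of base, so ΔM = m × ΔMB = 2.53995 × (+2870) = 7289.6565 billion.

CHF 7290 billion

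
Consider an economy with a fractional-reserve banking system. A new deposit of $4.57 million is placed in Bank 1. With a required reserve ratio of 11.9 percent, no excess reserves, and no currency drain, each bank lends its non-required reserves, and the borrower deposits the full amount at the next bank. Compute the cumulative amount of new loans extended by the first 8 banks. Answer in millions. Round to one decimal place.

Bank i lends (1 − rr)^i of the original deposit: Bank 1 lends 4.57·0.8810 ≈ 4.0262, Bank 2 lends 4.57·0.8810² ≈ 3.5471, and so on.
Summing a geometric series: total = 4.57·[0.8810·(1 − 0.8810^8) / (1 − 0.8810)] ≈ 21.5547 million.

$21.6 million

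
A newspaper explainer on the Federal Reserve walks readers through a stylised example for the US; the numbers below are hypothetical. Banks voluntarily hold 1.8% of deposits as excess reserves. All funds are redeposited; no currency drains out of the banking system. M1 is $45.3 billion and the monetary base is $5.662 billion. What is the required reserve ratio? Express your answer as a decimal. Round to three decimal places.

Using m = M/MB = 45.3/5.662 ≈ 8.000706. Since m = (1 + c)/(c + rr + e), the denominator satisfies c + rr + e = (1 + c)/m = (1 + 0) / 8.000706 ≈ 0.124989.
With c = 0 and e = 0.018, the required reserve ratio is 0.124989 − 0 − 0.018 = 0.106989.

0.107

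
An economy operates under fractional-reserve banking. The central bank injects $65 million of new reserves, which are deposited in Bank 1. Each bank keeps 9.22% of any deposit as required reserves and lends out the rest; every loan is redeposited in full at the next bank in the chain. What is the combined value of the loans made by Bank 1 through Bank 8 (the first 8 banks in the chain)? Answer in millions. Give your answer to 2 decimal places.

$344.80 million

Bank i lends (1 − rr)^i of the original deposit: Bank 1 lends 65·0.9078 = 59.0070, Bank 2 lends 65·0.9078² ≈ 53.5666, and so on.
Summing a geometric series: total = 65·[0.9078·(1 − 0.9078^8) / (1 − 0.9078)] ≈ 344.8043 million.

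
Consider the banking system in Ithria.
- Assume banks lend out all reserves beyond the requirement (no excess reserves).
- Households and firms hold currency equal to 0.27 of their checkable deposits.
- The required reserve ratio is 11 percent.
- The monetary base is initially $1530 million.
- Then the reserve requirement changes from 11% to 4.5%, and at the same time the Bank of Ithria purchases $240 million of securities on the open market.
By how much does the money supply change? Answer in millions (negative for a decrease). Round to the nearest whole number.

Before: m₁ = (1 + 0.27) / (0.11 + 0.27) ≈ 3.34211, MB₁ = 1530, so M₁ = 3.34211 × 1530 = 5113.4283 million.
After: m₂ = (1 + 0.27) / (0.045 + 0.27) ≈ 4.03175, MB₂ = 1530 + 240 = 1770, so M₂ = 4.03175 × 1770 = 7136.1975 million.
ΔM = M₂ − M₁ = 7136.1975 − 5113.4283 = 2022.7692 million.

$2023 million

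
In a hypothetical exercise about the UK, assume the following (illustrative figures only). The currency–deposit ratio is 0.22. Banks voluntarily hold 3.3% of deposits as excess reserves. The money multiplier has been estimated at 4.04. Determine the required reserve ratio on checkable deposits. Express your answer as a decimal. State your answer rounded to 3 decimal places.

0.049

Using m = 4.04. Since m = (1 + c)/(c + rr + e), the denominator satisfies c + rr + e = (1 + c)/m = (1 + 0.22) / 4.04 ≈ 0.301980.
With c = 0.22 and e = 0.033, the required reserve ratio on checkable deposits is 0.301980 − 0.22 − 0.033 = 0.04898.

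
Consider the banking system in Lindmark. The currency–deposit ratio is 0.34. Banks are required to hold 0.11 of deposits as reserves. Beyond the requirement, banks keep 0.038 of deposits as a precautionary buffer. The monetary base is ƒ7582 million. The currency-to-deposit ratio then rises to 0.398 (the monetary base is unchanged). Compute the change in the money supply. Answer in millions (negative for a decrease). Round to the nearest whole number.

Initially m₁ = (1 + 0.34) / (0.11 + 0.038 + 0.34) ≈ 2.74590, so M₁ = 2.74590 × 7582 = 20819.4138 million.
After the change m₂ = (1 + 0.398) / (0.11 + 0.038 + 0.398) ≈ 2.56044, so M₂ = 2.56044 × 7582 ≈ 19413.2561 million.
ΔM = M₂ − M₁ = 19413.2561 − 20819.4138 = -1406.1577 million.

-1406 million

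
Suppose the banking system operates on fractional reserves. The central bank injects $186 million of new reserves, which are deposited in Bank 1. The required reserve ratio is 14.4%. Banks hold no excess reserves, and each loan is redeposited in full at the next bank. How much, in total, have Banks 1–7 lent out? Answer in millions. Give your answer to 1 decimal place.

Bank i lends (1 − rr)^i of the original deposit: Bank 1 lends 186·0.8560 = 159.2160, Bank 2 lends 186·0.8560² ≈ 136.2889, and so on.
Summing a geometric series: total = 186·[0.8560·(1 − 0.8560^7) / (1 − 0.8560)] ≈ 733.3259 million.

$733.3 million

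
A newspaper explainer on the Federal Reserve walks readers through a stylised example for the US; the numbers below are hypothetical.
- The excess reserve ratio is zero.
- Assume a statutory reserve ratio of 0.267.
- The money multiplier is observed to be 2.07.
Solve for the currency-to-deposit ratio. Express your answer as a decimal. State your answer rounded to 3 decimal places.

Using m = 2.07. From m = (1 + c)/(c + rr + e), rearranging gives 1 + c = m·(c + rr + e), so c·(1 − m) = m·(rr + e) − 1.
Hence c = [m·(rr + e) − 1]/(1 − m) = [2.07 × (0.267 + 0) − 1] / (1 − 2.07) ≈ 0.418047.

0.418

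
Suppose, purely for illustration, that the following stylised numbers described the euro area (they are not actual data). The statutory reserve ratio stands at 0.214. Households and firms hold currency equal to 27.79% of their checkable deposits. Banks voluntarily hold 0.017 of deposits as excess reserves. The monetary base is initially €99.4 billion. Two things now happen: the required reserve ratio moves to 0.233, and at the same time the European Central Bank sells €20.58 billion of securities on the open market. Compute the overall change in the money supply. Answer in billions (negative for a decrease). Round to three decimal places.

Before: m₁ = (1 + 0.2779) / (0.214 + 0.017 + 0.2779) ≈ 2.511102, MB₁ = 99.4, so M₁ = 2.511102 × 99.4 ≈ 249.6035 billion.
After: m₂ = (1 + 0.2779) / (0.233 + 0.017 + 0.2779) ≈ 2.420724, MB₂ = 99.4 − 20.58 = 78.82, so M₂ = 2.420724 × 78.82 ≈ 190.8015 billion.
ΔM = M₂ − M₁ = 190.8015 − 249.6035 = -58.802 billion.

-58.802 billion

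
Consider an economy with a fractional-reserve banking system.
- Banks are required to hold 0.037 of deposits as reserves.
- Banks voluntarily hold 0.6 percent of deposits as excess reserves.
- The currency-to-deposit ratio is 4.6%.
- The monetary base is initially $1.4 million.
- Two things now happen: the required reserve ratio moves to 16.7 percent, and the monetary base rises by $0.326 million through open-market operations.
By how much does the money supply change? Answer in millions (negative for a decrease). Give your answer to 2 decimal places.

Before: m₁ = (1 + 0.046) / (0.037 + 0.006 + 0.046) ≈ 11.7528, MB₁ = 1.4, so M₁ = 11.7528 × 1.4 ≈ 16.4539 million.
After: m₂ = (1 + 0.046) / (0.167 + 0.006 + 0.046) ≈ 4.7763, MB₂ = 1.4 + 0.326 = 1.726, so M₂ = 4.7763 × 1.726 ≈ 8.2439 million.
ΔM = M₂ − M₁ = 8.2439 − 16.4539 = -8.21 million.

-8.21 million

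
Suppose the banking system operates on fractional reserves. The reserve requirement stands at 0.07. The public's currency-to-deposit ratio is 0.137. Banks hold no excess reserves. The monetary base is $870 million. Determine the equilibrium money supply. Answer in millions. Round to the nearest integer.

The money multiplier is m = (1 + c) / (rr + c) = (1 + 0.137) / (0.07 + 0.137) ≈ 5.4928.
So M = m × MB = 5.4928 × 870 = 4778.736 million.

$4779 million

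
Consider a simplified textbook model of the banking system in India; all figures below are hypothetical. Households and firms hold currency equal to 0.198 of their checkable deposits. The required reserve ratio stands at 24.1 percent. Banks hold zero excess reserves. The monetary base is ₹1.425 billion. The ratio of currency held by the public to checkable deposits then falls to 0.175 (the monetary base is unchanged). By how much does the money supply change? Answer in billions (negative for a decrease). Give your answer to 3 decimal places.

Initially m₁ = (1 + 0.198) / (0.241 + 0.198) ≈ 2.72893, so M₁ = 2.72893 × 1.425 ≈ 3.8887 billion.
After the change m₂ = (1 + 0.175) / (0.241 + 0.175) ≈ 2.82452, so M₂ = 2.82452 × 1.425 ≈ 4.0249 billion.
ΔM = M₂ − M₁ = 4.0249 − 3.8887 = 0.1362 billion.

₹0.136 billion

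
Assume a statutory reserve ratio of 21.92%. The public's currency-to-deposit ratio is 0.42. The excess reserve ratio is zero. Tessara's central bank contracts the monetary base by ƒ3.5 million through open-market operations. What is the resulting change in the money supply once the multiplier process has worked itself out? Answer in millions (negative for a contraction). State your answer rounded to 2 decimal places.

The money multiplier is m = (1 + c) / (rr + c) = (1 + 0.42) / (0.2192 + 0.42) ≈ 2.2215.
The sale removes 3.5 million of base, so ΔM = m × ΔMB = 2.2215 × (−3.5) ≈ -7.7752 million.

-7.78 million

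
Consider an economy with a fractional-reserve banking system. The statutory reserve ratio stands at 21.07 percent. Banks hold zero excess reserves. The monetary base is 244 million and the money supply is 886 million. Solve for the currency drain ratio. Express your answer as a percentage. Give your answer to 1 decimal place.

Using m = M/MB = 886/244 ≈ 3.631148. From m = (1 + c)/(c + rr + e), rearranging gives 1 + c = m·(c + rr + e), so c·(1 − m) = m·(rr + e) − 1.
Hence c = [m·(rr + e) − 1]/(1 − m) = [3.631148 × (0.2107 + 0) − 1] / (1 − 3.631148) ≈ 0.089283.

8.9%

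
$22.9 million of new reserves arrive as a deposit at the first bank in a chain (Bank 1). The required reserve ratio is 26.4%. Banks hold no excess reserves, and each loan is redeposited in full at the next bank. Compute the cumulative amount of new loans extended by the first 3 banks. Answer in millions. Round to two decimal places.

Bank i lends (1 − rr)^i of the original deposit: Bank 1 lends 22.9·0.7360 = 16.8544, Bank 2 lends 22.9·0.7360² ≈ 12.4048, and so on.
Summing a geometric series: total = 22.9·[0.7360·(1 − 0.7360^3) / (1 − 0.7360)] ≈ 38.3892 million.

$38.39 million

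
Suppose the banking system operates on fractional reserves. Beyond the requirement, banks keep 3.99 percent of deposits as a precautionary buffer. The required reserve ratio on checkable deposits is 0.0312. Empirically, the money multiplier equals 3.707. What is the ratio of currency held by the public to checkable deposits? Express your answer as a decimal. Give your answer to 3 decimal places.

0.272

Using m = 3.707. From m = (1 + c)/(c + rr + e), rearranging gives 1 + c = m·(c + rr + e), so c·(1 − m) = m·(rr + e) − 1.
Hence c = [m·(rr + e) − 1]/(1 − m) = [3.707 × (0.0312 + 0.0399) − 1] / (1 − 3.707) ≈ 0.272047.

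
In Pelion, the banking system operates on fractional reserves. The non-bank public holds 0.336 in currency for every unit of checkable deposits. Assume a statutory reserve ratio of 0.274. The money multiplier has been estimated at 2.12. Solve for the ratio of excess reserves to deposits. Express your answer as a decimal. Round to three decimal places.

0.020

Using m = 2.12. Since m = (1 + c)/(c + rr + e), the denominator satisfies c + rr + e = (1 + c)/m = (1 + 0.336) / 2.12 ≈ 0.630189.
With c = 0.336 and rr = 0.274, the ratio of excess reserves to deposits is 0.630189 − 0.336 − 0.274 = 0.020189.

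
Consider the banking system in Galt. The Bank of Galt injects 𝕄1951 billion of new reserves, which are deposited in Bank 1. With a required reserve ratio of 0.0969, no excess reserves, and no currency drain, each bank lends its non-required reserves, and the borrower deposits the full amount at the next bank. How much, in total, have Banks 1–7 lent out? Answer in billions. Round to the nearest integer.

𝕄9274 billion

Bank i lends (1 − rr)^i of the original deposit: Bank 1 lends 1951·0.9031 = 1761.9481, Bank 2 lends 1951·0.9031² ≈ 1591.2153, and so on.
Summing a geometric series: total = 1951·[0.9031·(1 − 0.9031^7) / (1 − 0.9031)] ≈ 9274.3380 billion.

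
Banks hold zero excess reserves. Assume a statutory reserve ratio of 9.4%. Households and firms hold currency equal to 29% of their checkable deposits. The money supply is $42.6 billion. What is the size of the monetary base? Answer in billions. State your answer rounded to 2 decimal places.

$12.68 billion

The money multiplier is m = (1 + c) / (rr + c) = (1 + 0.29) / (0.094 + 0.29) ≈ 3.35938.
MB = M / m = 42.6 / 3.35938 ≈ 12.6809 billion.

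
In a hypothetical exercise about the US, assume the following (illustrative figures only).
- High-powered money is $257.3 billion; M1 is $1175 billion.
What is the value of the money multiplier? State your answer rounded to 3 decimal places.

4.567

The money multiplier is m = M / MB = 1175 / 257.3 ≈ 4.56665.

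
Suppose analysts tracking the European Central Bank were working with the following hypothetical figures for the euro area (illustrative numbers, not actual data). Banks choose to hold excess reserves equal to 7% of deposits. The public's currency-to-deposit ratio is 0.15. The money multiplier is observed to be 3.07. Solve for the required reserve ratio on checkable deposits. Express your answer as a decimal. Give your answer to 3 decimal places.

0.155

Using m = 3.07. Since m = (1 + c)/(c + rr + e), the denominator satisfies c + rr + e = (1 + c)/m = (1 + 0.15) / 3.07 ≈ 0.374593.
With c = 0.15 and e = 0.07, the required reserve ratio on checkable deposits is 0.374593 − 0.15 − 0.07 = 0.154593.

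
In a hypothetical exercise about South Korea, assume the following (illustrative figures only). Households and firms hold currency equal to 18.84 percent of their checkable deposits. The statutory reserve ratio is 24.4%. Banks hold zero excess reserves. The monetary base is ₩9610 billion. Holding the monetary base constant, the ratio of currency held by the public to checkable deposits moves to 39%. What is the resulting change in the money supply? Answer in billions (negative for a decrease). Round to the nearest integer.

-5343 billion

Initially m₁ = (1 + 0.1884) / (0.244 + 0.1884) ≈ 2.74838, so M₁ = 2.74838 × 9610 = 26411.9318 billion.
After the change m₂ = (1 + 0.39) / (0.244 + 0.39) ≈ 2.19243, so M₂ = 2.19243 × 9610 = 21069.2523 billion.
ΔM = M₂ − M₁ = 21069.2523 − 26411.9318 = -5342.6795 billion.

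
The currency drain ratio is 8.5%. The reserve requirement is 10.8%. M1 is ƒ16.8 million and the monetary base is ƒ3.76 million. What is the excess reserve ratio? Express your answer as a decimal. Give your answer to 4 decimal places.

0.0498

Using m = M/MB = 16.8/3.76 ≈ 4.468085. Since m = (1 + c)/(c + rr + e), the denominator satisfies c + rr + e = (1 + c)/m = (1 + 0.085) / 4.468085 ≈ 0.242833.
With c = 0.085 and rr = 0.108, the excess reserve ratio is 0.242833 − 0.085 − 0.108 = 0.049833.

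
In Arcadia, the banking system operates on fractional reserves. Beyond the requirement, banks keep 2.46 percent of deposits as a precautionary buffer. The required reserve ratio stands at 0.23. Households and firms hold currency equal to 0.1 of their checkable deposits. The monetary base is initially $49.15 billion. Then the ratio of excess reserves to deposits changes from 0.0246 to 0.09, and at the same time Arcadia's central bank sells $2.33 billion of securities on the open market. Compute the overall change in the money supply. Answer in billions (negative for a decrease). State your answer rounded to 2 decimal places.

-29.84 billion

Before: m₁ = (1 + 0.1) / (0.23 + 0.0246 + 0.1) ≈ 3.10209, MB₁ = 49.15, so M₁ = 3.10209 × 49.15 ≈ 152.4677 billion.
After: m₂ = (1 + 0.1) / (0.23 + 0.09 + 0.1) ≈ 2.61905, MB₂ = 49.15 − 2.33 = 46.82, so M₂ = 2.61905 × 46.82 ≈ 122.6239 billion.
ΔM = M₂ − M₁ = 122.6239 − 152.4677 = -29.8438 billion.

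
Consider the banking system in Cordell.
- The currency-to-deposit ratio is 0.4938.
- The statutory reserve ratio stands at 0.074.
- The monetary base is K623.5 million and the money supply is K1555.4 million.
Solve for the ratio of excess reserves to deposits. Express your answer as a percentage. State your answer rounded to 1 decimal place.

3.1%

Using m = M/MB = 1555.4/623.5 ≈ 2.494627. Since m = (1 + c)/(c + rr + e), the denominator satisfies c + rr + e = (1 + c)/m = (1 + 0.4938) / 2.494627 ≈ 0.598807.
With c = 0.4938 and rr = 0.074, the ratio of excess reserves to deposits is 0.598807 − 0.4938 − 0.074 = 0.031007.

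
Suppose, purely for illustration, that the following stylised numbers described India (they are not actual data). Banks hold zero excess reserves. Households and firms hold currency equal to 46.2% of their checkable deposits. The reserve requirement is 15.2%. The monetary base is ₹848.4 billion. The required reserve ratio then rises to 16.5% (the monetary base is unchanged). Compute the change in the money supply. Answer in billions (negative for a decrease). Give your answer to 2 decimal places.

-41.88 billion

Initially m₁ = (1 + 0.462) / (0.152 + 0.462) ≈ 2.381107, so M₁ = 2.381107 × 848.4 ≈ 2020.1312 billion.
After the change m₂ = (1 + 0.462) / (0.165 + 0.462) ≈ 2.331738, so M₂ = 2.331738 × 848.4 ≈ 1978.2465 billion.
ΔM = M₂ − M₁ = 1978.2465 − 2020.1312 = -41.8847 billion.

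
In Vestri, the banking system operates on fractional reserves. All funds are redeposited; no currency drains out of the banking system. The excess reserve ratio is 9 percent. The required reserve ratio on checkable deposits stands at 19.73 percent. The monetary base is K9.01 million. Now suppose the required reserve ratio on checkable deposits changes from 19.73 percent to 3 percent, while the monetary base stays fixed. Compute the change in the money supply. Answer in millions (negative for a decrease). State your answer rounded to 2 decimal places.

Initially m₁ = 1 / (0.1973 + 0.09) ≈ 3.4807, so M₁ = 3.4807 × 9.01 ≈ 31.3611 million.
After the change m₂ = 1 / (0.03 + 0.09) ≈ 8.3333, so M₂ = 8.3333 × 9.01 ≈ 75.083 million.
ΔM = M₂ − M₁ = 75.083 − 31.3611 = 43.7219 million.

K43.72 million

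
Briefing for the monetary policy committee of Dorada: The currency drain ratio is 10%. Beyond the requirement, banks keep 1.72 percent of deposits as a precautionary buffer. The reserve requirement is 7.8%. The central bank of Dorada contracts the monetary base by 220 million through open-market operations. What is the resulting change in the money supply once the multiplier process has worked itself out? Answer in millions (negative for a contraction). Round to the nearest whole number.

-1240 million

The money multiplier is m = (1 + c) / (rr + e + c) = (1 + 0.1) / (0.078 + 0.0172 + 0.1) ≈ 5.6352.
The sale removes 220 million of base, so ΔM = m × ΔMB = 5.6352 × (−220) = -1239.744 million.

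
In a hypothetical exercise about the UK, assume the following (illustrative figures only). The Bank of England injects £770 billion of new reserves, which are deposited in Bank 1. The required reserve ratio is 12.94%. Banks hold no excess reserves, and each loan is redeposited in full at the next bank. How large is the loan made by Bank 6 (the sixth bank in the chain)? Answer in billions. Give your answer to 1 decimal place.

£335.3 billion

Each bank lends a fraction (1 − rr) = 0.8706 of the deposit it receives, so Bank 6 receives 770·0.8706^5 and lends 770·0.8706^6 ≈ 335.2762 billion.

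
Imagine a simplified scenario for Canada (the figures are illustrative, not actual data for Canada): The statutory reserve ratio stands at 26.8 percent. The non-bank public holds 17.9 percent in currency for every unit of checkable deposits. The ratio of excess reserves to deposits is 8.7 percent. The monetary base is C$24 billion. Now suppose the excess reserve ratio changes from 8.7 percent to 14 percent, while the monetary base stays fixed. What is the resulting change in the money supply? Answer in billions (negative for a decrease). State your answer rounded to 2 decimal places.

-4.78 billion

Initially m₁ = (1 + 0.179) / (0.268 + 0.087 + 0.179) ≈ 2.20787, so M₁ = 2.20787 × 24 ≈ 52.9889 billion.
After the change m₂ = (1 + 0.179) / (0.268 + 0.14 + 0.179) ≈ 2.00852, so M₂ = 2.00852 × 24 ≈ 48.2045 billion.
ΔM = M₂ − M₁ = 48.2045 − 52.9889 = -4.7844 billion.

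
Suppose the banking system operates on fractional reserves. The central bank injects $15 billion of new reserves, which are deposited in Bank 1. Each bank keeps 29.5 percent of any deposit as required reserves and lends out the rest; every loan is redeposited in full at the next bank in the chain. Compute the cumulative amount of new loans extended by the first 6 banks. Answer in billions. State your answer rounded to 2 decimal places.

Bank i lends (1 − rr)^i of the original deposit: Bank 1 lends 15·0.7050 = 10.5750, Bank 2 lends 15·0.7050² ≈ 7.4554, and so on.
Summing a geometric series: total = 15·[0.7050·(1 − 0.7050^6) / (1 − 0.7050)] ≈ 31.4460 billion.

$31.45 billion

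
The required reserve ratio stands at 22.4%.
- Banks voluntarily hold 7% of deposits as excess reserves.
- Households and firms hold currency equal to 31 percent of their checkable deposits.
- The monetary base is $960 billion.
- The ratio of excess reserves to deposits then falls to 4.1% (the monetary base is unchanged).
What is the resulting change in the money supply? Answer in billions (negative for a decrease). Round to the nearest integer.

$105 billion

Initially m₁ = (1 + 0.31) / (0.224 + 0.07 + 0.31) ≈ 2.1689, so M₁ = 2.1689 × 960 = 2082.144 billion.
After the change m₂ = (1 + 0.31) / (0.224 + 0.041 + 0.31) ≈ 2.2783, so M₂ = 2.2783 × 960 = 2187.168 billion.
ΔM = M₂ − M₁ = 2187.168 − 2082.144 = 105.024 billion.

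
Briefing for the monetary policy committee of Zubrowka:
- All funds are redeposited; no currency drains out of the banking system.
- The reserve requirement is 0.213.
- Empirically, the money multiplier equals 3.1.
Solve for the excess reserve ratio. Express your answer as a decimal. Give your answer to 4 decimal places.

Using m = 3.1. Since m = (1 + c)/(c + rr + e), the denominator satisfies c + rr + e = (1 + c)/m = (1 + 0) / 3.1 ≈ 0.322581.
With c = 0 and rr = 0.213, the excess reserve ratio is 0.322581 − 0 − 0.213 = 0.109581.

0.1096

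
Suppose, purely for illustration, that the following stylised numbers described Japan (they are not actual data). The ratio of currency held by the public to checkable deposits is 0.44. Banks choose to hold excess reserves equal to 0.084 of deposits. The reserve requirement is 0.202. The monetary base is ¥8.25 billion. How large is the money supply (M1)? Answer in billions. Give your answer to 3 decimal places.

¥16.364 billion

The money multiplier is m = (1 + c) / (rr + e + c) = (1 + 0.44) / (0.202 + 0.084 + 0.44) ≈ 1.98347.
So M = m × MB = 1.98347 × 8.25 ≈ 16.3636 billion.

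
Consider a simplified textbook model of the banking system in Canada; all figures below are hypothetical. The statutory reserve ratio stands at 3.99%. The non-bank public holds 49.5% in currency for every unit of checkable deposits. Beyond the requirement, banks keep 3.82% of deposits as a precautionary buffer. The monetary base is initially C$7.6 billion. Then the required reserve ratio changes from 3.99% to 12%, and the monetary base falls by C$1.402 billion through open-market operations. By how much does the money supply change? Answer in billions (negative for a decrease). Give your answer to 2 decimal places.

Before: m₁ = (1 + 0.495) / (0.0399 + 0.0382 + 0.495) ≈ 2.6086, MB₁ = 7.6, so M₁ = 2.6086 × 7.6 ≈ 19.8254 billion.
After: m₂ = (1 + 0.495) / (0.12 + 0.0382 + 0.495) ≈ 2.2887, MB₂ = 7.6 − 1.402 = 6.198, so M₂ = 2.2887 × 6.198 ≈ 14.1854 billion.
ΔM = M₂ − M₁ = 14.1854 − 19.8254 = -5.64 billion.

-5.64 billion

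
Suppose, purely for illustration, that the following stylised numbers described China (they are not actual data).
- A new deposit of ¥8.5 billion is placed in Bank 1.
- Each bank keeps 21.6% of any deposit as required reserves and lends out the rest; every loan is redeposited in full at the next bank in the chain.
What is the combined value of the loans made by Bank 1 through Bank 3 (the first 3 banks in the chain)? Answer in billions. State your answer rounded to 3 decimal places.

¥15.985 billion

Bank i lends (1 − rr)^i of the original deposit: Bank 1 lends 8.5·0.7840 = 6.6640, Bank 2 lends 8.5·0.7840² ≈ 5.2246, and so on.
Summing a geometric series: total = 8.5·[0.7840·(1 − 0.7840^3) / (1 − 0.7840)] ≈ 15.9846 billion.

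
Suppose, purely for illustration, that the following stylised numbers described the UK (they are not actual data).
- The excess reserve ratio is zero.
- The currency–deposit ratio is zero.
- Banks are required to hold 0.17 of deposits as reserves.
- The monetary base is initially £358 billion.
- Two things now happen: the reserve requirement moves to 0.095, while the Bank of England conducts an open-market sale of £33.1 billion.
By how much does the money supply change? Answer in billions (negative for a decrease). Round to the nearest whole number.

£1314 billion

Before: m₁ = 1 / (0.17) ≈ 5.8824, MB₁ = 358, so M₁ = 5.8824 × 358 = 2105.8992 billion.
After: m₂ = 1 / (0.095) ≈ 10.5263, MB₂ = 358 − 33.1 = 324.9, so M₂ = 10.5263 × 324.9 ≈ 3419.9949 billion.
ΔM = M₂ − M₁ = 3419.9949 − 2105.8992 = 1314.0957 billion.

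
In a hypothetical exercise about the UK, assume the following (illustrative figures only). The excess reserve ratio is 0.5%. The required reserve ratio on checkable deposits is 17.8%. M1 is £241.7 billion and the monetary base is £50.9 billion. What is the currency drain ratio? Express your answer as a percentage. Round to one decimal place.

Using m = M/MB = 241.7/50.9 ≈ 4.748527. From m = (1 + c)/(c + rr + e), rearranging gives 1 + c = m·(c + rr + e), so c·(1 − m) = m·(rr + e) − 1.
Hence c = [m·(rr + e) − 1]/(1 − m) = [4.748527 × (0.178 + 0.005) − 1] / (1 − 4.748527) ≈ 0.034952.

3.5%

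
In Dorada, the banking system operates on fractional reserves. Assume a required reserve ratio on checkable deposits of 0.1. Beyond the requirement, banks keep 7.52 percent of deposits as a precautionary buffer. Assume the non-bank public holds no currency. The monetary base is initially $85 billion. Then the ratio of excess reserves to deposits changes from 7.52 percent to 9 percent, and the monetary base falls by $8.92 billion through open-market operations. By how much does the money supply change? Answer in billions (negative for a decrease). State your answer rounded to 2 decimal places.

-84.74 billion

Before: m₁ = 1 / (0.1 + 0.0752) ≈ 5.70776, MB₁ = 85, so M₁ = 5.70776 × 85 = 485.1596 billion.
After: m₂ = 1 / (0.1 + 0.09) ≈ 5.26316, MB₂ = 85 − 8.92 = 76.08, so M₂ = 5.26316 × 76.08 ≈ 400.4212 billion.
ΔM = M₂ − M₁ = 400.4212 − 485.1596 = -84.7384 billion.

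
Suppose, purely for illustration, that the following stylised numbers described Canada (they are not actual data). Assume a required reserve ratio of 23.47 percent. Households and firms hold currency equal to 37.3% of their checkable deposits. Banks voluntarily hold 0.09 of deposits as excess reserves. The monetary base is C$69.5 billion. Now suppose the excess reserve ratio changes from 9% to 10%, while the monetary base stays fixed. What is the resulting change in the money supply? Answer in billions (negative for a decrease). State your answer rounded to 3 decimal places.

Initially m₁ = (1 + 0.373) / (0.2347 + 0.09 + 0.373) ≈ 1.967895, so M₁ = 1.967895 × 69.5 ≈ 136.7687 billion.
After the change m₂ = (1 + 0.373) / (0.2347 + 0.1 + 0.373) ≈ 1.940088, so M₂ = 1.940088 × 69.5 ≈ 134.8361 billion.
ΔM = M₂ − M₁ = 134.8361 − 136.7687 = -1.9326 billion.

-1.933 billion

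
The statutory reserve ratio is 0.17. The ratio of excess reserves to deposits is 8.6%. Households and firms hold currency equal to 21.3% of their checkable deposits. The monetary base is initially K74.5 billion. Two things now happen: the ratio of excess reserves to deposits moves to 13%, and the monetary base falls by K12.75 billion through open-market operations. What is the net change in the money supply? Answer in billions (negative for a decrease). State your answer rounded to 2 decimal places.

Before: m₁ = (1 + 0.213) / (0.17 + 0.086 + 0.213) ≈ 2.58635, MB₁ = 74.5, so M₁ = 2.58635 × 74.5 ≈ 192.6831 billion.
After: m₂ = (1 + 0.213) / (0.17 + 0.13 + 0.213) ≈ 2.36452, MB₂ = 74.5 − 12.75 = 61.75, so M₂ = 2.36452 × 61.75 ≈ 146.0091 billion.
ΔM = M₂ − M₁ = 146.0091 − 192.6831 = -46.674 billion.

-46.67 billion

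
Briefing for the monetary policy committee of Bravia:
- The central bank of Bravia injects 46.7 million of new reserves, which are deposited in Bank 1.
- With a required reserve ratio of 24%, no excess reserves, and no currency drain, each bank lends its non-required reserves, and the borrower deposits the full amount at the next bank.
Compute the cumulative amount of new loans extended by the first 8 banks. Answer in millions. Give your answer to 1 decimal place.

Bank i lends (1 − rr)^i of the original deposit: Bank 1 lends 46.7·0.7600 = 35.4920, Bank 2 lends 46.7·0.7600² ≈ 26.9739, and so on.
Summing a geometric series: total = 46.7·[0.7600·(1 − 0.7600^8) / (1 − 0.7600)] ≈ 131.4234 million.

131.4 million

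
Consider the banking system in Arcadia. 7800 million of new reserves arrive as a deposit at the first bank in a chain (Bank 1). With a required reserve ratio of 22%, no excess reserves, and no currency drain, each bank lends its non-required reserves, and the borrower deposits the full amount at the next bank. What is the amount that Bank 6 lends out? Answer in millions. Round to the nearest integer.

Each bank lends a fraction (1 − rr) = 0.7800 of the deposit it receives, so Bank 6 receives 7800·0.7800^5 and lends 7800·0.7800^6 ≈ 1756.5569 million.

1757 million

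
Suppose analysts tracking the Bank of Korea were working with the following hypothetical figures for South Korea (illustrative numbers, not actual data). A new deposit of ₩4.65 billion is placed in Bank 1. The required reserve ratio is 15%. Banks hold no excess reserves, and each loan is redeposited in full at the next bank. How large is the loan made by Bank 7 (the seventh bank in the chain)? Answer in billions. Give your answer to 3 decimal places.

₩1.491 billion

Each bank lends a fraction (1 − rr) = 0.8500 of the deposit it receives, so Bank 7 receives 4.65·0.8500^6 and lends 4.65·0.8500^7 ≈ 1.4907 billion.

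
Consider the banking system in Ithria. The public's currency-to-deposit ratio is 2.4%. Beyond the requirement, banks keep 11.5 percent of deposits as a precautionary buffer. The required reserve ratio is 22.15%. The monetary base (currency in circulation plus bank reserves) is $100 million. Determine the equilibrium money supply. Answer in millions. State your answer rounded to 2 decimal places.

$284.05 million

The money multiplier is m = (1 + c) / (rr + e + c) = (1 + 0.024) / (0.2215 + 0.115 + 0.024) ≈ 2.84050.
So M = m × MB = 2.84050 × 100 = 284.05 million.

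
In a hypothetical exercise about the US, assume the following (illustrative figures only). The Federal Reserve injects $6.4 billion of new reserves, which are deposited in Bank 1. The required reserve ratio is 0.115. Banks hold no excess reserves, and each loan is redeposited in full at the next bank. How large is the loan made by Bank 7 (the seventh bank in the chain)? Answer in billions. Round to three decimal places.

Each bank lends a fraction (1 − rr) = 0.8850 of the deposit it receives, so Bank 7 receives 6.4·0.8850^6 and lends 6.4·0.8850^7 ≈ 2.7213 billion.

$2.721 billion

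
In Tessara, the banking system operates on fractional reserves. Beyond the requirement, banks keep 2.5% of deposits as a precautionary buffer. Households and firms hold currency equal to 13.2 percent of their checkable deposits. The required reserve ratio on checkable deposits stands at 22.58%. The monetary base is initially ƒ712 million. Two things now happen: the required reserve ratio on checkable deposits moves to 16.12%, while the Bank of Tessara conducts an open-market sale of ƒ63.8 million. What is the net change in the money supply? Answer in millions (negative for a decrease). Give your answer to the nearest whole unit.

Before: m₁ = (1 + 0.132) / (0.2258 + 0.025 + 0.132) ≈ 2.9572, MB₁ = 712, so M₁ = 2.9572 × 712 = 2105.5264 million.
After: m₂ = (1 + 0.132) / (0.1612 + 0.025 + 0.132) ≈ 3.5575, MB₂ = 712 − 63.8 = 648.2, so M₂ = 3.5575 × 648.2 = 2305.9715 million.
ΔM = M₂ − M₁ = 2305.9715 − 2105.5264 = 200.4451 million.

ƒ200 million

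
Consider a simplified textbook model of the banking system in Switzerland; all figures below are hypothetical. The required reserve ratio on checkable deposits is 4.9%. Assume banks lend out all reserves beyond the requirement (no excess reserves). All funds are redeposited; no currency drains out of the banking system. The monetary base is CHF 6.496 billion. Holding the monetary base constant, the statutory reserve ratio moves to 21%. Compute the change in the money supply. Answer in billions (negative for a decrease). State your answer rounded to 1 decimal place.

Initially m₁ = 1 / (0.049) ≈ 20.4082, so M₁ = 20.4082 × 6.496 ≈ 132.5717 billion.
After the change m₂ = 1 / (0.21) ≈ 4.7619, so M₂ = 4.7619 × 6.496 ≈ 30.9333 billion.
ΔM = M₂ − M₁ = 30.9333 − 132.5717 = -101.6384 billion.

-101.6 billion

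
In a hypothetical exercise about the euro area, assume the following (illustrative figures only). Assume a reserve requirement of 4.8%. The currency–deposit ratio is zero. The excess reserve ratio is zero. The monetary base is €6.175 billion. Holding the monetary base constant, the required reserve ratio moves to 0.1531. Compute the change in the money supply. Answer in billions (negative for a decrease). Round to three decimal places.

-88.313 billion

Initially m₁ = 1 / (0.048) ≈ 20.83333, so M₁ = 20.83333 × 6.175 ≈ 128.6458 billion.
After the change m₂ = 1 / (0.1531) ≈ 6.53168, so M₂ = 6.53168 × 6.175 ≈ 40.3331 billion.
ΔM = M₂ − M₁ = 40.3331 − 128.6458 = -88.3127 billion.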